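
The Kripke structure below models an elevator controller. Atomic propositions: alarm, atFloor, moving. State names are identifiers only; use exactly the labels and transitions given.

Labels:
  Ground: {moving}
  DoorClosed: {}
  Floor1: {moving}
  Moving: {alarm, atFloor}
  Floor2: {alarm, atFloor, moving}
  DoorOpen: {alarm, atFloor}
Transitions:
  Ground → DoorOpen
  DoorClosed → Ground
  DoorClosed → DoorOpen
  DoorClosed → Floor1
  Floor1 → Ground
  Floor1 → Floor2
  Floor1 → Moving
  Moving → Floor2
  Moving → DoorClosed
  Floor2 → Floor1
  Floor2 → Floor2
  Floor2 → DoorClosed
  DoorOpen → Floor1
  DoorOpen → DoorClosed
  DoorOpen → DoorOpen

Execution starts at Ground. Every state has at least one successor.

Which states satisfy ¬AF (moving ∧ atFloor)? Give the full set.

{Ground, DoorClosed, Floor1, Moving, DoorOpen}

States satisfying moving ∧ atFloor: {Floor2}.
States satisfying AF (moving ∧ atFloor): {Floor2}.
States satisfying ¬AF (moving ∧ atFloor): {Ground, DoorClosed, Floor1, Moving, DoorOpen}.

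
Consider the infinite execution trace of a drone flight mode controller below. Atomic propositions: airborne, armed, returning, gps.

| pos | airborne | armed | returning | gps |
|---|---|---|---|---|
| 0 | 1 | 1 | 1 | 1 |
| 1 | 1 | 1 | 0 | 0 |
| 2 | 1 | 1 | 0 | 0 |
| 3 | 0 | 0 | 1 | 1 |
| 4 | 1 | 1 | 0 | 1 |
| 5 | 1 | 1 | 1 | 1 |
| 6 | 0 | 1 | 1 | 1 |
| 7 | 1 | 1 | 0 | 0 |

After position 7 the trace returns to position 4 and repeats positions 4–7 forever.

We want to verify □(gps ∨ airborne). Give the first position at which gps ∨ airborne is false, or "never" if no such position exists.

never

gps ∨ airborne holds at every position 0..7, and those are all the positions the trace ever visits, so the invariant □(gps ∨ airborne) is never violated.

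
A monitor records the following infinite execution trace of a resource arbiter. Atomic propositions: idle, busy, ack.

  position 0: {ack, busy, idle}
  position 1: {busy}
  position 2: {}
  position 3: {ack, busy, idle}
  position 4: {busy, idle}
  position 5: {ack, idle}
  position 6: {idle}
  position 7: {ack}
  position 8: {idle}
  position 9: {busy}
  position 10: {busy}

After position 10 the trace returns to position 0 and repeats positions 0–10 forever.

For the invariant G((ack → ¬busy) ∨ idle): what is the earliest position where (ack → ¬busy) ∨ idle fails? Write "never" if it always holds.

never

(ack → ¬busy) ∨ idle holds at every position 0..10, and those are all the positions the trace ever visits, so the invariant G((ack → ¬busy) ∨ idle) is never violated.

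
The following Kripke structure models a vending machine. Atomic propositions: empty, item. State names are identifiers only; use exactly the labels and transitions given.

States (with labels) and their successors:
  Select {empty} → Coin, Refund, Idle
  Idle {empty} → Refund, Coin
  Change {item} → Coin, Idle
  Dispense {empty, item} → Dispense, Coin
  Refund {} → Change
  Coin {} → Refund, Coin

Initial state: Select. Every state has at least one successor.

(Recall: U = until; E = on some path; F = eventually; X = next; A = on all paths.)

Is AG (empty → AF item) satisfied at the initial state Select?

States satisfying empty → AF item: {Change, Dispense, Refund, Coin}.
States satisfying AG (empty → AF item): ∅.
Idle is reachable from Select and violates empty → AF item, so AG fails at Select.
Select ∉ Sat(AG (empty → AF item)).

No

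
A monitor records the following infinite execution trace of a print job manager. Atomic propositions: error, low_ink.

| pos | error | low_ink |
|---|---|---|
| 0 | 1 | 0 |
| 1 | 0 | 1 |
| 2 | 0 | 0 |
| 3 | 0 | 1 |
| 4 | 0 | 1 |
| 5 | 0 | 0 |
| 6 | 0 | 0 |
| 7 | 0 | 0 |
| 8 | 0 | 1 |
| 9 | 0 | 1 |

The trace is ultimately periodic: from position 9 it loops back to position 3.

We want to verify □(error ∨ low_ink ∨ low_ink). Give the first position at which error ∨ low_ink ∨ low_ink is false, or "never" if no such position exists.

Check error ∨ low_ink ∨ low_ink at each position in order: 0 ✓, 1 ✓.
At position 2 the labels are {}, so error ∨ low_ink ∨ low_ink is false there. This is the first violation.

2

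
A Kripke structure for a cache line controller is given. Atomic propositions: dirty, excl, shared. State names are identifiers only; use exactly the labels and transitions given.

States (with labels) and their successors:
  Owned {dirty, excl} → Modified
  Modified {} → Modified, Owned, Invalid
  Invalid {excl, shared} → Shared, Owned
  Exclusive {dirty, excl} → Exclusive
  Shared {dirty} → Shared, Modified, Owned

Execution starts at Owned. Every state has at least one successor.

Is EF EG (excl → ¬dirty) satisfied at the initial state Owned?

States satisfying EG (excl → ¬dirty): {Modified, Invalid, Shared}.
States satisfying EF EG (excl → ¬dirty): {Owned, Modified, Invalid, Shared}.
Some path from Owned reaches a state where EG (excl → ¬dirty) holds.
Owned ∈ Sat(EF EG (excl → ¬dirty)).

Satisfied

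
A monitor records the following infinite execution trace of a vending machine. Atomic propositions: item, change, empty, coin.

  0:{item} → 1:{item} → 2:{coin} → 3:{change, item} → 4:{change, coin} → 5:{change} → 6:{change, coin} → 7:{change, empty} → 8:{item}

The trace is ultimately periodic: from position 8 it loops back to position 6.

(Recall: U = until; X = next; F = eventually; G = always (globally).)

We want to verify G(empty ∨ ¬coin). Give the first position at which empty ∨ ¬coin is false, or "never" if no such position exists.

2

Check empty ∨ ¬coin at each position in order: 0 ✓, 1 ✓.
At position 2 the labels are {coin}, so empty ∨ ¬coin is false there. This is the first violation.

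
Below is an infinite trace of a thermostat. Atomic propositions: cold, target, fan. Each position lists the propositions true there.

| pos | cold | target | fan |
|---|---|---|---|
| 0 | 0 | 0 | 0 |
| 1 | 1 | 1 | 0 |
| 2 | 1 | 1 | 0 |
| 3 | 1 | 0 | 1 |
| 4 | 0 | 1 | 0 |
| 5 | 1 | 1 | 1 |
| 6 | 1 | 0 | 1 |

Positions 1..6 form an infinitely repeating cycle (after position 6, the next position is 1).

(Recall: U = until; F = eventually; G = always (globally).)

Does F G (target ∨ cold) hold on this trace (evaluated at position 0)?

G (target ∨ cold) holds at position 1, which is reachable from 0, so F G (target ∨ cold) holds.

Holds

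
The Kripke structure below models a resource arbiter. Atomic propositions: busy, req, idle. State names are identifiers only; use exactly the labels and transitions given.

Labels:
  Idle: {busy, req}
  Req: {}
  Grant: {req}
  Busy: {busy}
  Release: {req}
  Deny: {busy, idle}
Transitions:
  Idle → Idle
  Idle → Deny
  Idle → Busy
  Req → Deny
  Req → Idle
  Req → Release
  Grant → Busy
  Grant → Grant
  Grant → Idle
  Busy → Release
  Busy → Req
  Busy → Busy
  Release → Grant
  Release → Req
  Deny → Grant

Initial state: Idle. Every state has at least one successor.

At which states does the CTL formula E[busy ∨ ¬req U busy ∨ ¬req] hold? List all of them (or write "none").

{Idle, Req, Busy, Deny}

States satisfying busy ∨ ¬req: {Idle, Req, Busy, Deny}.
States satisfying E[busy ∨ ¬req U busy ∨ ¬req]: {Idle, Req, Busy, Deny}.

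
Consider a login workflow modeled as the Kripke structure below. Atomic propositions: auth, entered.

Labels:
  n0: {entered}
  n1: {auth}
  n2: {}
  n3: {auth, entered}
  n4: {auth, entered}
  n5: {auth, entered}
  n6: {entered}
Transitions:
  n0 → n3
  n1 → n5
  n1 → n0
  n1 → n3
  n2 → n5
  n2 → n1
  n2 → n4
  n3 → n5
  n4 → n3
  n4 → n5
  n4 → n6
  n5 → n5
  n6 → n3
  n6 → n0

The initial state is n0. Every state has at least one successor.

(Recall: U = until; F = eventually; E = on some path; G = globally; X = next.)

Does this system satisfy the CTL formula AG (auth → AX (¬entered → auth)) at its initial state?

Holds

States satisfying auth → AX (¬entered → auth): {n0, n1, n2, n3, n4, n5, n6}.
States satisfying AG (auth → AX (¬entered → auth)): {n0, n1, n2, n3, n4, n5, n6}.
Every state reachable from n0 satisfies auth → AX (¬entered → auth).
n0 ∈ Sat(AG (auth → AX (¬entered → auth))).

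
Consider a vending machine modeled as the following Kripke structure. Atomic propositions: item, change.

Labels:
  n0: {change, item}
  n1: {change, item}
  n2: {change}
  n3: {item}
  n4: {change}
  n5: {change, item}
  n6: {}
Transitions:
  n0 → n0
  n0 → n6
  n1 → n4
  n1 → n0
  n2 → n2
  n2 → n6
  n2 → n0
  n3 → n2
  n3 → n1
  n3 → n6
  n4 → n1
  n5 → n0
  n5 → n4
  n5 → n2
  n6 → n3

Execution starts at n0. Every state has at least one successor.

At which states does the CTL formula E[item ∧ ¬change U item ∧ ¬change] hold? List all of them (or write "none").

{n3}

States satisfying item ∧ ¬change: {n3}.
States satisfying E[item ∧ ¬change U item ∧ ¬change]: {n3}.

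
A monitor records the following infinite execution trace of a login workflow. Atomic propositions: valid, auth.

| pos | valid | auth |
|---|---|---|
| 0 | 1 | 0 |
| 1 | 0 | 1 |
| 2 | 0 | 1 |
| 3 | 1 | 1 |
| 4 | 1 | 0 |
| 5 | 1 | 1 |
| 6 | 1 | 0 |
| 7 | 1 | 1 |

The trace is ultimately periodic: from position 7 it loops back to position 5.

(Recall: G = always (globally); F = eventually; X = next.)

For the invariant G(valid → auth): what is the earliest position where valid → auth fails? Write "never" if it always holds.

0

At position 0 the labels are {valid}, so valid → auth is false there. This is the first violation.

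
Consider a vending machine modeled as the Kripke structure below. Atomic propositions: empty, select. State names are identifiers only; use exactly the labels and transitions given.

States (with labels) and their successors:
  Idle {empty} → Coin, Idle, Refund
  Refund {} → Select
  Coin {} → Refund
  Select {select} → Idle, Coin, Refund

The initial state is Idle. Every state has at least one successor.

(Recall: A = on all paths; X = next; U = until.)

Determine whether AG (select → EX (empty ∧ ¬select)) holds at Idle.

States satisfying select → EX (empty ∧ ¬select): {Idle, Refund, Coin, Select}.
States satisfying AG (select → EX (empty ∧ ¬select)): {Idle, Refund, Coin, Select}.
Every state reachable from Idle satisfies select → EX (empty ∧ ¬select).
Idle ∈ Sat(AG (select → EX (empty ∧ ¬select))).

Satisfied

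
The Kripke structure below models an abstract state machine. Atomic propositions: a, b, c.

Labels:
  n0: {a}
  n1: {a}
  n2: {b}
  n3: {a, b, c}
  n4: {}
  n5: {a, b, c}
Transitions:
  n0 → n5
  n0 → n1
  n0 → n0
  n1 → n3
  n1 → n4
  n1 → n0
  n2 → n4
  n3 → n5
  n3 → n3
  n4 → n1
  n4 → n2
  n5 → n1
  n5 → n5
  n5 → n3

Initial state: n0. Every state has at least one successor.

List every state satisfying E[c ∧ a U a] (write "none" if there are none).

States satisfying c ∧ a: {n3, n5}.
States satisfying a: {n0, n1, n3, n5}.
States satisfying E[c ∧ a U a]: {n0, n1, n3, n5}.

{n0, n1, n3, n5}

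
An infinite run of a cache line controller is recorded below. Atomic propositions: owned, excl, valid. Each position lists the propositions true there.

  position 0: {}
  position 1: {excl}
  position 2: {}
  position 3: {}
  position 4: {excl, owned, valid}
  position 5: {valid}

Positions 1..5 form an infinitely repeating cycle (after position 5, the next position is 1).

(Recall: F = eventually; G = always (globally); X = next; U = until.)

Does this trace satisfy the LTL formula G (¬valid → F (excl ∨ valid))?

Holds

¬valid → F (excl ∨ valid) holds at every position 0..5, and those are all positions ever visited, so G (¬valid → F (excl ∨ valid)) holds.
Positions where ¬valid holds: 0, 1, 2, 3.
Check F (excl ∨ valid) at each: 0→ok, 1→ok, 2→ok, 3→ok.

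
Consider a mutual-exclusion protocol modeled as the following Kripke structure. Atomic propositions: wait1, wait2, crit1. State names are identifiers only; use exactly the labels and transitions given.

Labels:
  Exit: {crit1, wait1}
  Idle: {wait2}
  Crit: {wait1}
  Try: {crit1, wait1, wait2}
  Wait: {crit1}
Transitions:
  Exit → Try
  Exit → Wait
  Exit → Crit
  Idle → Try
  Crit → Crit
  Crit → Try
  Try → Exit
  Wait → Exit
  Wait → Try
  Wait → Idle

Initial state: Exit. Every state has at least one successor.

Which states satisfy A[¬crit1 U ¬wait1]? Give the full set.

{Idle, Wait}

States satisfying ¬crit1: {Idle, Crit}.
States satisfying ¬wait1: {Idle, Wait}.
States satisfying A[¬crit1 U ¬wait1]: {Idle, Wait}.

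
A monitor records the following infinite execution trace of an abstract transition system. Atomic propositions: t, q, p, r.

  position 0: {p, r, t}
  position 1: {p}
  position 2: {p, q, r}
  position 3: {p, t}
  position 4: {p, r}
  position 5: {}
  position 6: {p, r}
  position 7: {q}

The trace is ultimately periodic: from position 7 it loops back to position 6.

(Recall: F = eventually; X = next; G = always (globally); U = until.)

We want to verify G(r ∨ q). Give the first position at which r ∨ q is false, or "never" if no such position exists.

Check r ∨ q at each position in order: 0 ✓.
At position 1 the labels are {p}, so r ∨ q is false there. This is the first violation.

1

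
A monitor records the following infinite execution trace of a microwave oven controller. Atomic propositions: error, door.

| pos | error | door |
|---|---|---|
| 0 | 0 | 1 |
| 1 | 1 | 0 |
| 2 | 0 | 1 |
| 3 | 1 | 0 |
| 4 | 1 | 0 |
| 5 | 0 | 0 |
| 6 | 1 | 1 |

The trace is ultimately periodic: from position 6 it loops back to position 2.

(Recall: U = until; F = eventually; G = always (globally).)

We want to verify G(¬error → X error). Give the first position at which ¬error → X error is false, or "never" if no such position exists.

never

¬error → X error holds at every position 0..6, and those are all the positions the trace ever visits, so the invariant G(¬error → X error) is never violated.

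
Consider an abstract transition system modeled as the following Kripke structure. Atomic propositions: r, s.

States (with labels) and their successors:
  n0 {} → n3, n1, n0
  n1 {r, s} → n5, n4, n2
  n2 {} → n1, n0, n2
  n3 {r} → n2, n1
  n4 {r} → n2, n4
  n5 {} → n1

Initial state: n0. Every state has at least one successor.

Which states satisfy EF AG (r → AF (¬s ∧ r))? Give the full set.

none

States satisfying AG (r → AF (¬s ∧ r)): ∅.
States satisfying EF AG (r → AF (¬s ∧ r)): ∅.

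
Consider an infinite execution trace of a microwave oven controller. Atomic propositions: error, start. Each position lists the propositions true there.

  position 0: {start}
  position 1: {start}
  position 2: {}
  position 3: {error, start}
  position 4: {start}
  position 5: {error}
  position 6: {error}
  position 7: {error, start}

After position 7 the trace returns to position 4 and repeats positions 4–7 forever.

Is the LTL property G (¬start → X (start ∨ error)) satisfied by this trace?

Satisfied

¬start → X (start ∨ error) holds at every position 0..7, and those are all positions ever visited, so G (¬start → X (start ∨ error)) holds.
Positions where ¬start holds: 2, 5, 6.
Check X (start ∨ error) at each: 2→ok, 5→ok, 6→ok.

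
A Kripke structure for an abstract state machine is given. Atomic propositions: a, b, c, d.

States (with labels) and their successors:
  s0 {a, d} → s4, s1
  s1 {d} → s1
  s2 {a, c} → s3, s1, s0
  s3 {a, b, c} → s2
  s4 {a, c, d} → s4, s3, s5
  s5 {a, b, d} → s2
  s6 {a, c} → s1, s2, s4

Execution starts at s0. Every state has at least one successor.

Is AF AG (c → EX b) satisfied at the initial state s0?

States satisfying AG (c → EX b): {s1}.
States satisfying AF AG (c → EX b): {s1}.
There is a path from s0 along which AG (c → EX b) never holds.
s0 ∉ Sat(AF AG (c → EX b)).

Violated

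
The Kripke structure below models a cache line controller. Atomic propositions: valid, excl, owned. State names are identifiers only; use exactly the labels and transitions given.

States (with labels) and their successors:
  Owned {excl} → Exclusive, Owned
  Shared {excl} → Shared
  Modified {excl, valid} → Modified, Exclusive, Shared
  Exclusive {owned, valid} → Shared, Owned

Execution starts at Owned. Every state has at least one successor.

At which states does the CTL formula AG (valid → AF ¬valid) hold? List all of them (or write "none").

{Owned, Shared, Exclusive}

States satisfying valid → AF ¬valid: {Owned, Shared, Exclusive}.
States satisfying AG (valid → AF ¬valid): {Owned, Shared, Exclusive}.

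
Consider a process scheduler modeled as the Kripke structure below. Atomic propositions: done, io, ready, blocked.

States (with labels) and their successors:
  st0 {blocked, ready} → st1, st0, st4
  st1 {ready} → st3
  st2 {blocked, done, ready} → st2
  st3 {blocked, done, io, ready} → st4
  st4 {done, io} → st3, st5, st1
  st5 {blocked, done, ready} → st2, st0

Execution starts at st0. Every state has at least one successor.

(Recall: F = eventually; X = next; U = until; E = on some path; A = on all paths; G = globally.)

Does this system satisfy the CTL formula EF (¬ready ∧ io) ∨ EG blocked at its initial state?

Satisfied

States satisfying ¬ready ∧ io: {st4}.
States satisfying EF (¬ready ∧ io): {st0, st1, st3, st4, st5}.
States satisfying blocked: {st0, st2, st3, st5}.
States satisfying EG blocked: {st0, st2, st5}.
States satisfying EF (¬ready ∧ io) ∨ EG blocked: {st0, st1, st2, st3, st4, st5}.
st0 ∈ Sat(EF (¬ready ∧ io) ∨ EG blocked).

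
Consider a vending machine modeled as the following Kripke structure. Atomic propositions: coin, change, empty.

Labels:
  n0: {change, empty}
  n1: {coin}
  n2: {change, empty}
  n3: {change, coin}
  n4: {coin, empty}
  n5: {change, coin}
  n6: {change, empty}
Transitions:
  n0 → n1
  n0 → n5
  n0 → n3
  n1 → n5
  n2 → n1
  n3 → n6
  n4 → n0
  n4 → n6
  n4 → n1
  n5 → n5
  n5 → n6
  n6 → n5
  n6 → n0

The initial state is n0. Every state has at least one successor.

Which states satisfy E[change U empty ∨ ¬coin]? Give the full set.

{n0, n2, n3, n4, n5, n6}

States satisfying change: {n0, n2, n3, n5, n6}.
States satisfying empty ∨ ¬coin: {n0, n2, n4, n6}.
States satisfying E[change U empty ∨ ¬coin]: {n0, n2, n3, n4, n5, n6}.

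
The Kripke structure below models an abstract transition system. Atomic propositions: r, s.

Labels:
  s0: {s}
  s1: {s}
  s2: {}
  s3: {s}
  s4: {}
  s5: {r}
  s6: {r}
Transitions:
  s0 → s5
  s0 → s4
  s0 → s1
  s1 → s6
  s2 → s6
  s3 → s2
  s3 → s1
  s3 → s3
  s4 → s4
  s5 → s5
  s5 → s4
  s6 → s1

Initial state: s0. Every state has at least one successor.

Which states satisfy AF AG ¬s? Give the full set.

{s4, s5}

States satisfying AG ¬s: {s4, s5}.
States satisfying AF AG ¬s: {s4, s5}.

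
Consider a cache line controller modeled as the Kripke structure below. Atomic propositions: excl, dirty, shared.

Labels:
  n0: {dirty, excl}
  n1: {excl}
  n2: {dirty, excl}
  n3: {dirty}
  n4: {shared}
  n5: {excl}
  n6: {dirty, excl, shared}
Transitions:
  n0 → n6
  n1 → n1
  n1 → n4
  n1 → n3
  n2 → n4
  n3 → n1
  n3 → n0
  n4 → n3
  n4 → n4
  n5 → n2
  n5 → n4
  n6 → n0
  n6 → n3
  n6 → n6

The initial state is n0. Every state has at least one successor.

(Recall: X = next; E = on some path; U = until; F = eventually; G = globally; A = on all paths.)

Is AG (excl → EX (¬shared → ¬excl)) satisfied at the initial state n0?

States satisfying excl → EX (¬shared → ¬excl): {n0, n1, n2, n3, n4, n5, n6}.
States satisfying AG (excl → EX (¬shared → ¬excl)): {n0, n1, n2, n3, n4, n5, n6}.
Every state reachable from n0 satisfies excl → EX (¬shared → ¬excl).
n0 ∈ Sat(AG (excl → EX (¬shared → ¬excl))).

Satisfied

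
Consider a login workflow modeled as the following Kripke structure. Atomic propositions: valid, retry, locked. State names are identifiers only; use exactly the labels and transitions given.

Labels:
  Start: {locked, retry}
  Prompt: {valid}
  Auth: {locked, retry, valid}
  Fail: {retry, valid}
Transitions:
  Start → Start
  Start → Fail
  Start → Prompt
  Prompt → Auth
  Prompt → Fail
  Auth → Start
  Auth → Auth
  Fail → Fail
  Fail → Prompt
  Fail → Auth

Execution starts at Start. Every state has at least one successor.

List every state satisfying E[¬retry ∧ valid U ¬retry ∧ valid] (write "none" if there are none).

States satisfying ¬retry ∧ valid: {Prompt}.
States satisfying E[¬retry ∧ valid U ¬retry ∧ valid]: {Prompt}.

{Prompt}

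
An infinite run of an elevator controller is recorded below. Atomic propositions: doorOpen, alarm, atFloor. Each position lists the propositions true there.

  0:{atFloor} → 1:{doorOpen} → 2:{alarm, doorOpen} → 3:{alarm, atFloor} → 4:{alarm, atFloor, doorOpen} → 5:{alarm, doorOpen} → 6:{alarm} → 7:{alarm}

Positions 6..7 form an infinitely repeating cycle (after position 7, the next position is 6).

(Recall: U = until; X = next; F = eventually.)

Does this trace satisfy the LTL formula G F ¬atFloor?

Yes

F ¬atFloor holds at every position 0..7, and those are all positions ever visited, so G F ¬atFloor holds.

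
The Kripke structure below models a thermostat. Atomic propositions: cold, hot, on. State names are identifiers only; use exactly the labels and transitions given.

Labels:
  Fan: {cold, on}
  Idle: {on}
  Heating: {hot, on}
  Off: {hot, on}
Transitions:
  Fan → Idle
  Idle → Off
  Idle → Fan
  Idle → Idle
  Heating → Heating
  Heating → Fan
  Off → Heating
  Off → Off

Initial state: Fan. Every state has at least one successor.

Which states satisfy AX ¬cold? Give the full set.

{Fan, Off}

States satisfying ¬cold: {Idle, Heating, Off}.
States satisfying AX ¬cold: {Fan, Off}.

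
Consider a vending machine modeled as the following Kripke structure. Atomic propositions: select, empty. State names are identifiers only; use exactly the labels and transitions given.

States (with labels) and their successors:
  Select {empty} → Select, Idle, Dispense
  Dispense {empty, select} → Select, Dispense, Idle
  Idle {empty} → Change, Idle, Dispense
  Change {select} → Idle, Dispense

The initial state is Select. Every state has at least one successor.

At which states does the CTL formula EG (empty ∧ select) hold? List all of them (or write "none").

{Dispense}

States satisfying empty ∧ select: {Dispense}.
States satisfying EG (empty ∧ select): {Dispense}.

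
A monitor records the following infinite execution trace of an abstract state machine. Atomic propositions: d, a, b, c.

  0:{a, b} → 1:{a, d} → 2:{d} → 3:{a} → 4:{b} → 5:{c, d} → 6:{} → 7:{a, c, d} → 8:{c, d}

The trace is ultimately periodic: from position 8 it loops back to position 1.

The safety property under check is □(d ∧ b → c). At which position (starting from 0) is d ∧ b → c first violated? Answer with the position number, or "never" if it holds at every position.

never

d ∧ b → c holds at every position 0..8, and those are all the positions the trace ever visits, so the invariant □(d ∧ b → c) is never violated.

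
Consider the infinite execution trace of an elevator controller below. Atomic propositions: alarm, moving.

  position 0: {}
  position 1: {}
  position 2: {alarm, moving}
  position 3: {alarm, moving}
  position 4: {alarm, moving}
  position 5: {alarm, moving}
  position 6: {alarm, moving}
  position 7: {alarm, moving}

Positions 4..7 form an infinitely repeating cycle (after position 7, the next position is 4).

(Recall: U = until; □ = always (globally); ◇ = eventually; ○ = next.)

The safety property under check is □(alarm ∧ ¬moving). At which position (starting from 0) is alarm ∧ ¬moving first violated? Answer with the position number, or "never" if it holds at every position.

0

At position 0 the labels are {}, so alarm ∧ ¬moving is false there. This is the first violation.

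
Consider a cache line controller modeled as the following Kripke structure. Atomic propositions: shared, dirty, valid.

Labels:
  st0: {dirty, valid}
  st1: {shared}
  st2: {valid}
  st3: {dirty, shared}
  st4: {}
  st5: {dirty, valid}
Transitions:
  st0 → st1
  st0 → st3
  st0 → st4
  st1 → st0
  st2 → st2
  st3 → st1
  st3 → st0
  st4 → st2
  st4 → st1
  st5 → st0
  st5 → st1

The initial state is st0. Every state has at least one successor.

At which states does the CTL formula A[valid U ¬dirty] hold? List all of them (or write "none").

{st1, st2, st4}

States satisfying valid: {st0, st2, st5}.
States satisfying ¬dirty: {st1, st2, st4}.
States satisfying A[valid U ¬dirty]: {st1, st2, st4}.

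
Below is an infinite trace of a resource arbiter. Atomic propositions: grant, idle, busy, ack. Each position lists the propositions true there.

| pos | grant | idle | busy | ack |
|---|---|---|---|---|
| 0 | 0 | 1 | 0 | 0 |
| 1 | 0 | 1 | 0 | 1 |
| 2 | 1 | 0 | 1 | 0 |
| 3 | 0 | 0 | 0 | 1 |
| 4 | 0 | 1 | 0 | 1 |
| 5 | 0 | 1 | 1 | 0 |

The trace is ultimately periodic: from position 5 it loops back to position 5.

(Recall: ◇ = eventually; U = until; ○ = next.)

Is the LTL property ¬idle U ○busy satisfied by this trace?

Walking from position 0: at position 0, ○busy has not yet held and ¬idle fails, so ¬idle U ○busy is false.

Violated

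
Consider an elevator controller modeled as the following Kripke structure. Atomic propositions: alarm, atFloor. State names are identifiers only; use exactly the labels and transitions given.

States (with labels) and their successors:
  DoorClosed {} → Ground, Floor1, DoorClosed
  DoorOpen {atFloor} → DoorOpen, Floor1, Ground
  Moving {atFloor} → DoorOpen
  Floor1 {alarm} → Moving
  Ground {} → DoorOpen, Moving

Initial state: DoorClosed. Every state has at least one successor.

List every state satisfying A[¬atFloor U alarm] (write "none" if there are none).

States satisfying ¬atFloor: {DoorClosed, Floor1, Ground}.
States satisfying alarm: {Floor1}.
States satisfying A[¬atFloor U alarm]: {Floor1}.

{Floor1}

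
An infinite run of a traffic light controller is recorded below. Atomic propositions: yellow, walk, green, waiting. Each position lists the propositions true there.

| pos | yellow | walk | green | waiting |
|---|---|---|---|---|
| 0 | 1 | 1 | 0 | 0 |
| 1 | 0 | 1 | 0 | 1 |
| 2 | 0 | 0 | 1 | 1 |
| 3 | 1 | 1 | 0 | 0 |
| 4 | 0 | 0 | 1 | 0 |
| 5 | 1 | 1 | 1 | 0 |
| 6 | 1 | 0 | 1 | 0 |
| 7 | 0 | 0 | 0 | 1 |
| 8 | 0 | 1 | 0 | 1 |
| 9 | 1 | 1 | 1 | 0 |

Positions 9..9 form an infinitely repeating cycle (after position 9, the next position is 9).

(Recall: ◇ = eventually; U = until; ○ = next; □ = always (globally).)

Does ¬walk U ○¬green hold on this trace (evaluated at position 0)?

Walking from position 0: ○¬green first holds at position 0, and ¬walk holds at every earlier position along the way, so ¬walk U ○¬green holds.

Yes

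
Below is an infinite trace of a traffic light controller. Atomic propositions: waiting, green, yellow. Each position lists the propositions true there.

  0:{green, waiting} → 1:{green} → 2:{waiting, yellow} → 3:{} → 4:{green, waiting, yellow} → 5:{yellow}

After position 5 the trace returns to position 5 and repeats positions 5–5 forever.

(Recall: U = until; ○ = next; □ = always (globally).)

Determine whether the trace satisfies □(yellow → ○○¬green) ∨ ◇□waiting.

Violated

yellow → ○○¬green must hold at every position from 0 onward. It fails at position 2, so □(yellow → ○○¬green) is false.
Positions where yellow holds: 2, 4, 5.
Check ○○¬green at each: 2→fails, 4→ok, 5→ok.
□waiting is false at every position 0..5, so it never becomes true and ◇□waiting fails.
At position 0: □(yellow → ○○¬green) is false; ◇□waiting is false; so □(yellow → ○○¬green) ∨ ◇□waiting is false.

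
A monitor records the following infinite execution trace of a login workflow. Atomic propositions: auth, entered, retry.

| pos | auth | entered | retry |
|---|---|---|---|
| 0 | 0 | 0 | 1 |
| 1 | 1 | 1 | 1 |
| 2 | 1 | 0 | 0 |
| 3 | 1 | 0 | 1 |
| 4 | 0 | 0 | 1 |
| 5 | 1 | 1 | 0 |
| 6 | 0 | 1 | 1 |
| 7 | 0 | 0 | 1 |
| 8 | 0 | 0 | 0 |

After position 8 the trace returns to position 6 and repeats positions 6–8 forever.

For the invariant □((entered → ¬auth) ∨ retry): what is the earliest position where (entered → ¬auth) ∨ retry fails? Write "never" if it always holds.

Check (entered → ¬auth) ∨ retry at each position in order: 0 ✓, 1 ✓, 2 ✓, 3 ✓, 4 ✓.
At position 5 the labels are {auth, entered}, so (entered → ¬auth) ∨ retry is false there. This is the first violation.

5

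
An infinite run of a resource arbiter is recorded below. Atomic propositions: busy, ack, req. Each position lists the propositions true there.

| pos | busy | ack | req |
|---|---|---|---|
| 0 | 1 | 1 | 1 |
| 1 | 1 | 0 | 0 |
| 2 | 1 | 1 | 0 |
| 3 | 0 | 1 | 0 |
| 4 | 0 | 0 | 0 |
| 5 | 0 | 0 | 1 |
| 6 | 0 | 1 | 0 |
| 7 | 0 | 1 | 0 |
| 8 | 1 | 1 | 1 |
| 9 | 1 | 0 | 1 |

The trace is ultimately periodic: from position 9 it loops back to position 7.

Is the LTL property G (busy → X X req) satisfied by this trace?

busy → X X req must hold at every position from 0 onward. It fails at position 0, so G (busy → X X req) is false.
Positions where busy holds: 0, 1, 2, 8, 9.
Check X X req at each: 0→fails, 1→fails, 2→fails, 8→fails, 9→ok.

Does not hold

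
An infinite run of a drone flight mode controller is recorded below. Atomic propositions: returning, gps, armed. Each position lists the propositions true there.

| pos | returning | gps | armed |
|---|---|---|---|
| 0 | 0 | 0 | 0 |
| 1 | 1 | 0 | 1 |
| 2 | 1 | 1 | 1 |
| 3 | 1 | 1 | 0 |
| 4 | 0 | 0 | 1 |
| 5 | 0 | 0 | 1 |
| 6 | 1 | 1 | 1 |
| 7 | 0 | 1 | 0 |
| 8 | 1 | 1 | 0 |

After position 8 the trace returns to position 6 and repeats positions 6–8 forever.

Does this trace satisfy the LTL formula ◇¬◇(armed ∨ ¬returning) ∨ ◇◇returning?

¬◇(armed ∨ ¬returning) is false at every position 0..8, so it never becomes true and ◇¬◇(armed ∨ ¬returning) fails.
◇returning holds at position 0, which is reachable from 0, so ◇◇returning holds.
At position 0: ◇¬◇(armed ∨ ¬returning) is false; ◇◇returning is true; so ◇¬◇(armed ∨ ¬returning) ∨ ◇◇returning is true.

Satisfied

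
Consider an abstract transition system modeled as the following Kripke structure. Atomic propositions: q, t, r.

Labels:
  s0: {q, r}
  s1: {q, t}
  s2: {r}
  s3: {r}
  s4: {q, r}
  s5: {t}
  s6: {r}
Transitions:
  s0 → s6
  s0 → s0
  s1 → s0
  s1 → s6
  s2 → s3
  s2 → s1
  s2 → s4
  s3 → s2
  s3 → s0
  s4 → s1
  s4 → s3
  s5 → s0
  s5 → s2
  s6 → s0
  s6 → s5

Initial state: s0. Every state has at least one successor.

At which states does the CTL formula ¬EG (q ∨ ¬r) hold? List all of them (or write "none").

States satisfying q ∨ ¬r: {s0, s1, s4, s5}.
States satisfying EG (q ∨ ¬r): {s0, s1, s4, s5}.
States satisfying ¬EG (q ∨ ¬r): {s2, s3, s6}.

{s2, s3, s6}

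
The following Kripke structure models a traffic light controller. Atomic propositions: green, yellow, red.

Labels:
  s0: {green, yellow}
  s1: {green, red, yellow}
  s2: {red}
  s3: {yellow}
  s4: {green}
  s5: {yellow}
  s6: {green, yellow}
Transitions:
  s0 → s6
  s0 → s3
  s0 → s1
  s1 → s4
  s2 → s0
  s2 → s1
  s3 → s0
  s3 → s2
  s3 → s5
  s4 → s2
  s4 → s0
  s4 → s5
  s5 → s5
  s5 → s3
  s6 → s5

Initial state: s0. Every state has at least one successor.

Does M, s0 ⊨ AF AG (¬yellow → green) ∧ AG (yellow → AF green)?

States satisfying AG (¬yellow → green): ∅.
States satisfying AF AG (¬yellow → green): ∅.
States satisfying yellow → AF green: {s0, s1, s2, s4, s6}.
States satisfying AG (yellow → AF green): ∅.
States satisfying AF AG (¬yellow → green) ∧ AG (yellow → AF green): ∅.
s0 ∉ Sat(AF AG (¬yellow → green) ∧ AG (yellow → AF green)).

No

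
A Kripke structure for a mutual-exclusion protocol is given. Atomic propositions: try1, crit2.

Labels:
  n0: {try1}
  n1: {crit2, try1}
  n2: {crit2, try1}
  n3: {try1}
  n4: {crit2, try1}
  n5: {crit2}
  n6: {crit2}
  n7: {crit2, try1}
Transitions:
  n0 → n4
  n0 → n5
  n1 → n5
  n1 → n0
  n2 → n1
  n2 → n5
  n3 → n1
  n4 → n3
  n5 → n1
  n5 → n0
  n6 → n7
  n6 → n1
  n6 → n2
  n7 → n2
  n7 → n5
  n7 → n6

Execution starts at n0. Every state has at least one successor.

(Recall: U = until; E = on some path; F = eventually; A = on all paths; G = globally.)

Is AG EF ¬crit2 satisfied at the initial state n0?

States satisfying EF ¬crit2: {n0, n1, n2, n3, n4, n5, n6, n7}.
States satisfying AG EF ¬crit2: {n0, n1, n2, n3, n4, n5, n6, n7}.
Every state reachable from n0 satisfies EF ¬crit2.
n0 ∈ Sat(AG EF ¬crit2).

Holds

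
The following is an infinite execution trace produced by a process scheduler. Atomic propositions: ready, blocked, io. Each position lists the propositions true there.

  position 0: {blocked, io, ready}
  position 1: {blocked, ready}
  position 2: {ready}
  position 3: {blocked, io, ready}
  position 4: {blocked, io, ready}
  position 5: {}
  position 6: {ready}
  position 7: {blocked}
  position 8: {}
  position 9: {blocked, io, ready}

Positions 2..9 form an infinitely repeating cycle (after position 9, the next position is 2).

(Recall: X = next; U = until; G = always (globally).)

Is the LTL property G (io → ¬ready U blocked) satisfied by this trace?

io → ¬ready U blocked holds at every position 0..9, and those are all positions ever visited, so G (io → ¬ready U blocked) holds.
Positions where io holds: 0, 3, 4, 9.
Check ¬ready U blocked at each: 0→ok, 3→ok, 4→ok, 9→ok.

Satisfied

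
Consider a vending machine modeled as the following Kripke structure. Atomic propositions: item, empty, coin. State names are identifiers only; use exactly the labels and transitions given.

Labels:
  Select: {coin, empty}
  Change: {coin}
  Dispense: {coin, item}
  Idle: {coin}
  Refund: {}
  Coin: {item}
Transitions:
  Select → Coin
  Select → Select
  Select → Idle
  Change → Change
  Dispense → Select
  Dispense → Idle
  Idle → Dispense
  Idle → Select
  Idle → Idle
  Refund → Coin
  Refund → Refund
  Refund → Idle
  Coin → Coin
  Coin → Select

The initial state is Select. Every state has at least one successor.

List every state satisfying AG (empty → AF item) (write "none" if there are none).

States satisfying empty → AF item: {Change, Dispense, Idle, Refund, Coin}.
States satisfying AG (empty → AF item): {Change}.

{Change}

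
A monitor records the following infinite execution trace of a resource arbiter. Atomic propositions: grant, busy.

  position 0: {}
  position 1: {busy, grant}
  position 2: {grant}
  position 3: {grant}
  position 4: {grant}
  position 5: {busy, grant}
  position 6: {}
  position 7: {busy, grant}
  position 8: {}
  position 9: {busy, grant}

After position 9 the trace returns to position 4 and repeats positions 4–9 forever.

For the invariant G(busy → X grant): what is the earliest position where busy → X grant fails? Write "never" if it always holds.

5

Check busy → X grant at each position in order: 0 ✓, 1 ✓, 2 ✓, 3 ✓, 4 ✓.
At position 5 the labels are {busy, grant} and the next position 6 has {}, so busy → X grant is false there. This is the first violation.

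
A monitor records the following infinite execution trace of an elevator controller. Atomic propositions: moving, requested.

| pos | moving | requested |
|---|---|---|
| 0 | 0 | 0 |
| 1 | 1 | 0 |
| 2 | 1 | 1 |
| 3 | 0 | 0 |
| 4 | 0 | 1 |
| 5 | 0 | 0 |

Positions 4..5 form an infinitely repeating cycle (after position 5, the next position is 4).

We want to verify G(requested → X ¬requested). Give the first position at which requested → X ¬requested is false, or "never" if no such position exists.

requested → X ¬requested holds at every position 0..5, and those are all the positions the trace ever visits, so the invariant G(requested → X ¬requested) is never violated.

never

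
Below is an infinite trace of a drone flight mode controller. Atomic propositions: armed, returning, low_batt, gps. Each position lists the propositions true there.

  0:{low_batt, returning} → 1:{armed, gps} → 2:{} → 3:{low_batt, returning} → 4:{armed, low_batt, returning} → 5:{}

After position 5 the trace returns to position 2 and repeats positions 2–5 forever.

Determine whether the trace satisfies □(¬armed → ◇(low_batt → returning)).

Holds

¬armed → ◇(low_batt → returning) holds at every position 0..5, and those are all positions ever visited, so □(¬armed → ◇(low_batt → returning)) holds.
Positions where ¬armed holds: 0, 2, 3, 5.
Check ◇(low_batt → returning) at each: 0→ok, 2→ok, 3→ok, 5→ok.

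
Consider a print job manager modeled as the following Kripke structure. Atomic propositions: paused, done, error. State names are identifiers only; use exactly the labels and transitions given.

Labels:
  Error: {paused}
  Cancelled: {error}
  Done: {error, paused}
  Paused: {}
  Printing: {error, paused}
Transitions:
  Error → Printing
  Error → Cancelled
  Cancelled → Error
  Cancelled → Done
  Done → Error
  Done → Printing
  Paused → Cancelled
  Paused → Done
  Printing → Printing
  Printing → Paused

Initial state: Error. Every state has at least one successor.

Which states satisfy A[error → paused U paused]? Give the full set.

{Error, Done, Printing}

States satisfying error → paused: {Error, Done, Paused, Printing}.
States satisfying paused: {Error, Done, Printing}.
States satisfying A[error → paused U paused]: {Error, Done, Printing}.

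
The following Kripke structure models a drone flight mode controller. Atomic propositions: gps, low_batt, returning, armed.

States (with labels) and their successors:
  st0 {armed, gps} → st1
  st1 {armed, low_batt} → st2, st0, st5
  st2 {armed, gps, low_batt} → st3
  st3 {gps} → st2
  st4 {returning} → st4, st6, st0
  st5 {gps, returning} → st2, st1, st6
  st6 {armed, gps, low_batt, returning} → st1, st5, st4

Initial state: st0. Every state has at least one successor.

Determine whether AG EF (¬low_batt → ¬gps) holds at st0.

Yes

States satisfying EF (¬low_batt → ¬gps): {st0, st1, st2, st3, st4, st5, st6}.
States satisfying AG EF (¬low_batt → ¬gps): {st0, st1, st2, st3, st4, st5, st6}.
Every state reachable from st0 satisfies EF (¬low_batt → ¬gps).
st0 ∈ Sat(AG EF (¬low_batt → ¬gps)).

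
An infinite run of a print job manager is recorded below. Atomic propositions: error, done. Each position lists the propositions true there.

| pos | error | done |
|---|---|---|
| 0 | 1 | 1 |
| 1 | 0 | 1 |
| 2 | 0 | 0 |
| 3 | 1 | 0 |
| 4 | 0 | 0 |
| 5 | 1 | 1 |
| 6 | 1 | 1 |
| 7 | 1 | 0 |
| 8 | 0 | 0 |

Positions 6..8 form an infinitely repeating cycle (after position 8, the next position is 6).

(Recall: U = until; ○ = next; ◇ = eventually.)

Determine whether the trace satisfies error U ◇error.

Walking from position 0: ◇error first holds at position 0, and error holds at every earlier position along the way, so error U ◇error holds.

Satisfied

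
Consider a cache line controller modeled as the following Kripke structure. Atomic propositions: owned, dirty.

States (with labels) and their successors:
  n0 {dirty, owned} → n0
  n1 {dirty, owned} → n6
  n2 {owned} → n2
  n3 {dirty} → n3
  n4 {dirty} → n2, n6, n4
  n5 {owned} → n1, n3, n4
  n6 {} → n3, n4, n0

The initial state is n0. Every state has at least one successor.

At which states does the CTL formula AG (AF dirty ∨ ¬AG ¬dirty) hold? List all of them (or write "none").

{n0, n3}

States satisfying AF dirty ∨ ¬AG ¬dirty: {n0, n1, n3, n4, n5, n6}.
States satisfying AG (AF dirty ∨ ¬AG ¬dirty): {n0, n3}.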